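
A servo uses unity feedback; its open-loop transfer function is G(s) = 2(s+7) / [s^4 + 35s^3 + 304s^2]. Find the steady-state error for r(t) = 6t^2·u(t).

1824/7

Factoring s^2 from the denominator leaves a polynomial with constant term 304, so the system is type 2.
K_a = lim_{s→0} s^2·G(s) = 2·7 / 304 = 7/152.
r(t) = 6t^2 gives R(s) = 12/s^3.
e_ss = 12/K_a = 12/(7/152) = 1824/7.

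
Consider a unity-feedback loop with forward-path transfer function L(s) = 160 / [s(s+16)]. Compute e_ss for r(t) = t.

One free integrator in L(s): this is a type 1 system.
K_v = lim_{s→0} s·L(s) = 160 / (16) = 10.
e_ss = 1/K_v = 1/10 = 0.1.

0.1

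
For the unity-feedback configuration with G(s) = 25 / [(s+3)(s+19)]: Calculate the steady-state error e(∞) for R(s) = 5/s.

No free integrators in G(s): this is a type 0 system.
K_p = lim_{s→0} G(s) = 25 / (3·19) = 25/57.
e_ss = 5/(1 + K_p) = 5/(82/57) = 285/82.

285/82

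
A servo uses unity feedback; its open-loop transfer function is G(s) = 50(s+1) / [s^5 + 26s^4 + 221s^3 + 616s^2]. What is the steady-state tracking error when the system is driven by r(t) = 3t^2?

Factoring s^2 from the denominator leaves a polynomial with constant term 616, so the system is type 2.
K_a = lim_{s→0} s^2·G(s) = 50·1 / 616 = 25/308.
r(t) = 3t^2 gives R(s) = 6/s^3.
e_ss = 6/K_a = 6/(25/308) = 73.92.

73.92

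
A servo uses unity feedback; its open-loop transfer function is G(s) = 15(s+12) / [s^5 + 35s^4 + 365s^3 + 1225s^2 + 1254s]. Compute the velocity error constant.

Factoring s from the denominator leaves a polynomial with constant term 1254, so the system is type 1.
K_v = lim_{s→0} s·G(s) = 15·12 / 1254 = 30/209.

30/209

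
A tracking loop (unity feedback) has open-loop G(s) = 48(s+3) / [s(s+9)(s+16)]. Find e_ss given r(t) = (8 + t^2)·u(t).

infinity

One free integrator in G(s): this is a type 1 system. Taking each input component in turn:
  • 8: tracked with zero error.
  • t^2: a type-1 system cannot track it, e_ss → ∞.
The unbounded component dominates.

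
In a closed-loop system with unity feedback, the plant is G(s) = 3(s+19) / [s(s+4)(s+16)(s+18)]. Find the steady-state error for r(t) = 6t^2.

infinity

One free integrator in G(s): this is a type 1 system.
For a type-1 system K_a = 0, so e_ss to a parabolic input is unbounded.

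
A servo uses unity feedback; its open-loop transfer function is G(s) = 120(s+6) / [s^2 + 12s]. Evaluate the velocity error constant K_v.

60

Factoring s from the denominator leaves a polynomial with constant term 12, so the system is type 1.
K_v = lim_{s→0} s·G(s) = 120·6 / 12 = 60.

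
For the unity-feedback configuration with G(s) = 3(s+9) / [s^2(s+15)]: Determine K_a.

G(s) has two factors of s in the denominator, so the system is type 2.
K_a = lim_{s→0} s^2·G(s) = 3·9 / (15) = 1.8.

1.8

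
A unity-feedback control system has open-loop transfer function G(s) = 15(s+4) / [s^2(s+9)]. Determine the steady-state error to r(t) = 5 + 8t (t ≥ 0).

System type = 2 (two poles at s=0). By superposition:
  • 5: tracked with zero error.
  • 8t: tracked with zero error.
Total e_ss = 0.

0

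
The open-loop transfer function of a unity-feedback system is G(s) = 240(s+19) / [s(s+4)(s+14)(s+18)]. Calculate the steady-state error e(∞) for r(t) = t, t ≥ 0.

21/95

System type = 1 (one pole at s=0).
K_v = lim_{s→0} s·G(s) = 240·19 / (4·14·18) = 95/21.
e_ss = 1/K_v = 1/(95/21) = 21/95.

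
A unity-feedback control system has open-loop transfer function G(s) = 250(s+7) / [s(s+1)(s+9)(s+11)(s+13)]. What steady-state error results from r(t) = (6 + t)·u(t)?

1287/1750

One free integrator in G(s): this is a type 1 system. Taking each input component in turn:
  • 6: tracked with zero error.
  • t: e_ss = 1/K_v with K_v=1750/1287 → 1287/1750.
Total e_ss = 1287/1750.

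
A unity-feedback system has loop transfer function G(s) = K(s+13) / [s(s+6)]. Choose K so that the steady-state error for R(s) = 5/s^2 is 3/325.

250

G(s) has one factor of s in the denominator, so the system is type 1.
K_v = lim_{s→0} s·G(s) = K·13 / (6) = (13/6)·K.
e_ss = 5/K_v = 3/325 ⇒ K_v = 1625/3 ⇒ K = (1625/3)/(13/6) = 250.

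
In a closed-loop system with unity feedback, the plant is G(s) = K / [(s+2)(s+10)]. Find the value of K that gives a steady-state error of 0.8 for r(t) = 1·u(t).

5

System type = 0 (no poles at s=0).
K_p = lim_{s→0} G(s) = K / (2·10) = 0.05·K.
e_ss = 1/(1 + K_p) = 0.8 ⇒ 1 + 0.05·K = 1.25 ⇒ K = 5.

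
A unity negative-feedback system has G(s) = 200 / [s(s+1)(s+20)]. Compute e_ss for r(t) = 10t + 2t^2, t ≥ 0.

infinity

The open loop has one pole at the origin → type 1 system. Treating each term separately:
  • 10t: e_ss = 10/K_v with K_v=10 → 1.
  • 2t^2: a type-1 system cannot track it, e_ss → ∞.
The unbounded component dominates.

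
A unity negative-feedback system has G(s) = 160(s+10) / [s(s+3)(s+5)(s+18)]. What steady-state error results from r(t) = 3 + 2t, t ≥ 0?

0.3375

System type = 1 (one pole at s=0). Treating each term separately:
  • 3: tracked with zero error.
  • 2t: e_ss = 2/K_v with K_v=160/27 → 0.3375.
Total e_ss = 0.3375.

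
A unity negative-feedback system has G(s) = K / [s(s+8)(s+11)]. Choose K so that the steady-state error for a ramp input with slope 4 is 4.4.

80

One free integrator in G(s): this is a type 1 system.
K_v = lim_{s→0} s·G(s) = K / (8·11) = (1/88)·K.
e_ss = 4/K_v = 4.4 ⇒ K_v = 10/11 ⇒ K = (10/11)/(1/88) = 80.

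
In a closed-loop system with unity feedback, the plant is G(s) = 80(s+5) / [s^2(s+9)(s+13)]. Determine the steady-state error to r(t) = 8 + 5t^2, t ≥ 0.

2.925

Two free integrators in G(s): this is a type 2 system. Treating each term separately:
  • 8: tracked with zero error.
  • 5t^2: e_ss = 10/K_a with K_a=400/117 → 2.925.
Total e_ss = 2.925.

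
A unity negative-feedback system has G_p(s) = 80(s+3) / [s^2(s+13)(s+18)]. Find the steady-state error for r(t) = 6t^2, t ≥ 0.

11.7

Two free integrators in G_p(s): this is a type 2 system.
K_a = lim_{s→0} s^2·G_p(s) = 80·3 / (13·18) = 40/39.
r(t) = 6t^2 gives R(s) = 12/s^3.
e_ss = 12/K_a = 12/(40/39) = 11.7.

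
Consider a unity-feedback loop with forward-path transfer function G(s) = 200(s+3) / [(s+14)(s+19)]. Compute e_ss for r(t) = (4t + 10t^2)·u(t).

infinity

The open loop has no poles at the origin → type 0 system. By superposition:
  • 4t: a type-0 system cannot track it, e_ss → ∞.
  • 10t^2: a type-0 system cannot track it, e_ss → ∞.
The unbounded component dominates.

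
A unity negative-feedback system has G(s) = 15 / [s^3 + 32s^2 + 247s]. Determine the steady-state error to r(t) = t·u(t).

247/15

Lowest-order denominator term is 247s, so the open loop has 1 pole at the origin → type 1 system.
K_v = lim_{s→0} s·G(s) = 15 / 247 = 15/247.
e_ss = 1/K_v = 1/(15/247) = 247/15.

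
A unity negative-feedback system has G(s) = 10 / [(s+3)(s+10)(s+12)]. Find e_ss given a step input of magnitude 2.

G(s) has no factors of s in the denominator, so the system is type 0.
K_p = lim_{s→0} G(s) = 10 / (3·10·12) = 1/36.
e_ss = 2/(1 + K_p) = 2/(37/36) = 72/37.

72/37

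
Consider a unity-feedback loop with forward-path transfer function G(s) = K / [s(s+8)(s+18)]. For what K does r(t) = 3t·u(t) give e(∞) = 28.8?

G(s) has one factor of s in the denominator, so the system is type 1.
K_v = lim_{s→0} s·G(s) = K / (8·18) = (1/144)·K.
e_ss = 3/K_v = 28.8 ⇒ K_v = 5/48 ⇒ K = (5/48)/(1/144) = 15.

15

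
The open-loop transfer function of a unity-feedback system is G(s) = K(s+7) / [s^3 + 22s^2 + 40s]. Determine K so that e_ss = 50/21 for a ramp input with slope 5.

12

Lowest-order denominator term is 40s, so the open loop has 1 pole at the origin → type 1 system.
K_v = lim_{s→0} s·G(s) = K·7 / 40 = 0.175·K.
e_ss = 5/K_v = 50/21 ⇒ K_v = 2.1 ⇒ K = 2.1/0.175 = 12.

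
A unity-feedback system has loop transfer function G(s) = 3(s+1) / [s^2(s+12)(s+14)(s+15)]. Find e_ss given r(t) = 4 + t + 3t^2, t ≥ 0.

The open loop has two poles at the origin → type 2 system. By superposition:
  • 4: tracked with zero error.
  • t: tracked with zero error.
  • 3t^2: e_ss = 6/K_a with K_a=1/840 → 5040.
Total e_ss = 5040.

5040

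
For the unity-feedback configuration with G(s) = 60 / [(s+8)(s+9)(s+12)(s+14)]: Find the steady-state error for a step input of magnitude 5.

The open loop has no poles at the origin → type 0 system.
K_p = lim_{s→0} G(s) = 60 / (8·9·12·14) = 5/1008.
e_ss = 5/(1 + K_p) = 5/(1013/1008) = 5040/1013.

5040/1013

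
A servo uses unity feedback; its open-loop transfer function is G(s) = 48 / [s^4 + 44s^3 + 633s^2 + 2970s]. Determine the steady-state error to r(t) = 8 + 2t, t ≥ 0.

123.75

The denominator has no term below 2970s — 1 pole at s=0, type 1. By superposition:
  • 8: tracked with zero error.
  • 2t: e_ss = 2/K_v with K_v=8/495 → 123.75.
Total e_ss = 123.75.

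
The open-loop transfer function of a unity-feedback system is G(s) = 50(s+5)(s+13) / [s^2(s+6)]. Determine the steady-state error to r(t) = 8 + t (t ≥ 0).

System type = 2 (two poles at s=0). Treating each term separately:
  • 8: tracked with zero error.
  • t: tracked with zero error.
Total e_ss = 0.

0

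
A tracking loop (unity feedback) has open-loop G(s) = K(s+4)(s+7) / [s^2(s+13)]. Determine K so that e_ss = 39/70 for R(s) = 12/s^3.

10

Two free integrators in G(s): this is a type 2 system.
K_a = lim_{s→0} s^2·G(s) = K·4·7 / (13) = (28/13)·K.
e_ss = 12/K_a = 39/70 ⇒ K_a = 280/13 ⇒ K = (280/13)/(28/13) = 10.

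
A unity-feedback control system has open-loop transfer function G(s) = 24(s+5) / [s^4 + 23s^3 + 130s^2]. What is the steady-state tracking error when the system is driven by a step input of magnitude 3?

The denominator has no term below 130s^2 — 2 poles at s=0, type 2.
A type-2 system has K_p = ∞, so it tracks a step input with zero steady-state error.

0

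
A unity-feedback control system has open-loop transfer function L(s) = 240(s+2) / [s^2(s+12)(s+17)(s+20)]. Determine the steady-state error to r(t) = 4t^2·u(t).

68

Two free integrators in L(s): this is a type 2 system.
K_a = lim_{s→0} s^2·L(s) = 240·2 / (12·17·20) = 2/17.
r(t) = 4t^2 gives R(s) = 8/s^3.
e_ss = 8/K_a = 8/(2/17) = 68.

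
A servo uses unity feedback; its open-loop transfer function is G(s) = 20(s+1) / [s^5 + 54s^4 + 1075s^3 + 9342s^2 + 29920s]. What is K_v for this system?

The denominator has no term below 29920s — 1 pole at s=0, type 1.
K_v = lim_{s→0} s·G(s) = 20·1 / 29920 = 1/1496.

1/1496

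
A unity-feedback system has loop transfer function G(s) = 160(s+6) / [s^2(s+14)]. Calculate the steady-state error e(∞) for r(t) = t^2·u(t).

The open loop has two poles at the origin → type 2 system.
K_a = lim_{s→0} s^2·G(s) = 160·6 / (14) = 480/7.
r(t) = t^2 gives R(s) = 2/s^3.
e_ss = 2/K_a = 2/(480/7) = 7/240.

7/240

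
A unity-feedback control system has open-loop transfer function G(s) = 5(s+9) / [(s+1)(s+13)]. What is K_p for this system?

G(s) has no factors of s in the denominator, so the system is type 0.
K_p = lim_{s→0} G(s) = 5·9 / (1·13) = 45/13.

45/13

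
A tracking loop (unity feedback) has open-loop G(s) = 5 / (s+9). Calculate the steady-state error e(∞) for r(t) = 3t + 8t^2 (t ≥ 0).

infinity

G(s) has no factors of s in the denominator, so the system is type 0. Treating each term separately:
  • 3t: a type-0 system cannot track it, e_ss → ∞.
  • 8t^2: a type-0 system cannot track it, e_ss → ∞.
The unbounded component dominates.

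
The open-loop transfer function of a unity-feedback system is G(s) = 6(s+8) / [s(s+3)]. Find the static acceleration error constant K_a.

One free integrator in G(s): this is a type 1 system.
K_a = lim_{s→0} s^2·G(s) = 0 (the extra factor of s kills the finite limit).

0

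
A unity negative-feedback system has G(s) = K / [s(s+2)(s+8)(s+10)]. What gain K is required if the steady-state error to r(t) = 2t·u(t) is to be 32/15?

The open loop has one pole at the origin → type 1 system.
K_v = lim_{s→0} s·G(s) = K / (2·8·10) = (1/160)·K.
e_ss = 2/K_v = 32/15 ⇒ K_v = 0.9375 ⇒ K = 0.9375/(1/160) = 150.

150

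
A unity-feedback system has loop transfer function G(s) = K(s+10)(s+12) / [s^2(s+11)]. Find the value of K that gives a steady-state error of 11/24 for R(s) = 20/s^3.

4

System type = 2 (two poles at s=0).
K_a = lim_{s→0} s^2·G(s) = K·10·12 / (11) = (120/11)·K.
e_ss = 20/K_a = 11/24 ⇒ K_a = 480/11 ⇒ K = (480/11)/(120/11) = 4.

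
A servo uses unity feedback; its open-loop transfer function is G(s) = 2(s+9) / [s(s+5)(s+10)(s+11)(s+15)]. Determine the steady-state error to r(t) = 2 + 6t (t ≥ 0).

System type = 1 (one pole at s=0). Treating each term separately:
  • 2: tracked with zero error.
  • 6t: e_ss = 6/K_v with K_v=3/1375 → 2750.
Total e_ss = 2750.

2750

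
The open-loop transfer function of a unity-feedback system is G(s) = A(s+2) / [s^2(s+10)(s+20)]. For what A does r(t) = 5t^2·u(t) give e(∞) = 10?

100

G(s) has two factors of s in the denominator, so the system is type 2.
K_a = lim_{s→0} s^2·G(s) = A·2 / (10·20) = 0.01·A.
e_ss = 10/K_a = 10 ⇒ K_a = 1 ⇒ A = 1/0.01 = 100.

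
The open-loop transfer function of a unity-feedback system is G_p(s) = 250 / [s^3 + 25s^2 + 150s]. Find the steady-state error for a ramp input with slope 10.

The denominator has no term below 150s — 1 pole at s=0, type 1.
K_v = lim_{s→0} s·G_p(s) = 250 / 150 = 5/3.
e_ss = 10/K_v = 10/(5/3) = 6.

6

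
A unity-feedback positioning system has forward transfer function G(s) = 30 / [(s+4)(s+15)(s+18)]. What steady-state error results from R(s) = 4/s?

System type = 0 (no poles at s=0).
K_p = lim_{s→0} G(s) = 30 / (4·15·18) = 1/36.
e_ss = 4/(1 + K_p) = 4/(37/36) = 144/37.

144/37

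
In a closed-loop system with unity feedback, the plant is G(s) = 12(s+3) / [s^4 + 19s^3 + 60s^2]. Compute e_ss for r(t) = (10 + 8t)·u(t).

0

The denominator has no term below 60s^2 — 2 poles at s=0, type 2. By superposition:
  • 10: tracked with zero error.
  • 8t: tracked with zero error.
Total e_ss = 0.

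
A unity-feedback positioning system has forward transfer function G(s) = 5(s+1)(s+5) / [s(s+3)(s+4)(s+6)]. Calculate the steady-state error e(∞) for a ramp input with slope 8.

23.04

G(s) has one factor of s in the denominator, so the system is type 1.
K_v = lim_{s→0} s·G(s) = 5·1·5 / (3·4·6) = 25/72.
e_ss = 8/K_v = 8/(25/72) = 23.04.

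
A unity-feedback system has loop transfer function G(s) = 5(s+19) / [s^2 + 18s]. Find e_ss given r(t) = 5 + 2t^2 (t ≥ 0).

Factoring s from the denominator leaves a polynomial with constant term 18, so the system is type 1. Treating each term separately:
  • 5: tracked with zero error.
  • 2t^2: a type-1 system cannot track it, e_ss → ∞.
The unbounded component dominates.

infinity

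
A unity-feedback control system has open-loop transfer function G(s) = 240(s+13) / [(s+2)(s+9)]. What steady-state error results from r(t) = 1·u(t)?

G(s) has no factors of s in the denominator, so the system is type 0.
K_p = lim_{s→0} G(s) = 240·13 / (2·9) = 520/3.
e_ss = 1/(1 + K_p) = 1/(523/3) = 3/523.

3/523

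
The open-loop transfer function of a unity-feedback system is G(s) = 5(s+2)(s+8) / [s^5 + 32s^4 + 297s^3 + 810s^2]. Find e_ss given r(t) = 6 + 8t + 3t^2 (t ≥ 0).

The denominator has no term below 810s^2 — 2 poles at s=0, type 2. By superposition:
  • 6: tracked with zero error.
  • 8t: tracked with zero error.
  • 3t^2: e_ss = 6/K_a with K_a=8/81 → 60.75.
Total e_ss = 60.75.

60.75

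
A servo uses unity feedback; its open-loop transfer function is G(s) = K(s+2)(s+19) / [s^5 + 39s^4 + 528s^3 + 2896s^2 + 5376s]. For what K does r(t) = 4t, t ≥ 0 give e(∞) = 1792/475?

Factoring s from the denominator leaves a polynomial with constant term 5376, so the system is type 1.
K_v = lim_{s→0} s·G(s) = K·2·19 / 5376 = (19/2688)·K.
e_ss = 4/K_v = 1792/475 ⇒ K_v = 475/448 ⇒ K = (475/448)/(19/2688) = 150.

150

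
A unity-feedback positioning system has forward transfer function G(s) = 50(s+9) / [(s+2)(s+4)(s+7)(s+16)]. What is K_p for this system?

225/448

The open loop has no poles at the origin → type 0 system.
K_p = lim_{s→0} G(s) = 50·9 / (2·4·7·16) = 225/448.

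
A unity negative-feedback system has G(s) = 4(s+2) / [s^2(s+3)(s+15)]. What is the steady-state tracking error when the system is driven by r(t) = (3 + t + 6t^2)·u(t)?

67.5

Two free integrators in G(s): this is a type 2 system. By superposition:
  • 3: tracked with zero error.
  • t: tracked with zero error.
  • 6t^2: e_ss = 12/K_a with K_a=8/45 → 67.5.
Total e_ss = 67.5.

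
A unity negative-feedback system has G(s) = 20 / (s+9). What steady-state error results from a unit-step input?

G(s) has no factors of s in the denominator, so the system is type 0.
K_p = lim_{s→0} G(s) = 20 / (9) = 20/9.
e_ss = 1/(1 + K_p) = 1/(29/9) = 9/29.

9/29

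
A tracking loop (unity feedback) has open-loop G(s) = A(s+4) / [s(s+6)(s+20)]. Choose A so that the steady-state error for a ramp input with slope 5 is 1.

G(s) has one factor of s in the denominator, so the system is type 1.
K_v = lim_{s→0} s·G(s) = A·4 / (6·20) = (1/30)·A.
e_ss = 5/K_v = 1 ⇒ K_v = 5 ⇒ A = 5/(1/30) = 150.

150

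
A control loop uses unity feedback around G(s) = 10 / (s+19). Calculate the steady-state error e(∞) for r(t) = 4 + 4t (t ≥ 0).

infinity

No free integrators in G(s): this is a type 0 system. Treating each term separately:
  • 4: e_ss = 4/(1+K_p) with K_p=10/19 → 76/29.
  • 4t: a type-0 system cannot track it, e_ss → ∞.
The unbounded component dominates.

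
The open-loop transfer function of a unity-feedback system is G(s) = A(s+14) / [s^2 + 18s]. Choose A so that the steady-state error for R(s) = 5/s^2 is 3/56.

Factoring s from the denominator leaves a polynomial with constant term 18, so the system is type 1.
K_v = lim_{s→0} s·G(s) = A·14 / 18 = (7/9)·A.
e_ss = 5/K_v = 3/56 ⇒ K_v = 280/3 ⇒ A = (280/3)/(7/9) = 120.

120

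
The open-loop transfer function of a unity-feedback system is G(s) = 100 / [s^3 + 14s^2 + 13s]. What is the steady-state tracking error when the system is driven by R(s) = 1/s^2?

The denominator has no term below 13s — 1 pole at s=0, type 1.
K_v = lim_{s→0} s·G(s) = 100 / 13 = 100/13.
e_ss = 1/K_v = 1/(100/13) = 0.13.

0.13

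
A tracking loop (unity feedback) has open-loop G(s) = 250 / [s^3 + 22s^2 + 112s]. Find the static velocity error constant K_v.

125/56

The denominator has no term below 112s — 1 pole at s=0, type 1.
K_v = lim_{s→0} s·G(s) = 250 / 112 = 125/56.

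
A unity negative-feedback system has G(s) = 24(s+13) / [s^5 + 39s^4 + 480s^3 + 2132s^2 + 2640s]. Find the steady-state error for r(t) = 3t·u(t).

330/13

Factoring s from the denominator leaves a polynomial with constant term 2640, so the system is type 1.
K_v = lim_{s→0} s·G(s) = 24·13 / 2640 = 13/110.
e_ss = 3/K_v = 3/(13/110) = 330/13.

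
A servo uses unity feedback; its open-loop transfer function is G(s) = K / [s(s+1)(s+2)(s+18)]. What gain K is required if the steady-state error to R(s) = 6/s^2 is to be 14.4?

15

System type = 1 (one pole at s=0).
K_v = lim_{s→0} s·G(s) = K / (1·2·18) = (1/36)·K.
e_ss = 6/K_v = 14.4 ⇒ K_v = 5/12 ⇒ K = (5/12)/(1/36) = 15.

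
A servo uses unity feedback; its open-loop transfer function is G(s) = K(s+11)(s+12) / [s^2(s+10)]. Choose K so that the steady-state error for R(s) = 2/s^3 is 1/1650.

Two free integrators in G(s): this is a type 2 system.
K_a = lim_{s→0} s^2·G(s) = K·11·12 / (10) = 13.2·K.
e_ss = 2/K_a = 1/1650 ⇒ K_a = 3300 ⇒ K = 3300/13.2 = 250.

250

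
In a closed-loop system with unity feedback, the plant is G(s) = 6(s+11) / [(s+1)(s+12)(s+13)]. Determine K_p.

No free integrators in G(s): this is a type 0 system.
K_p = lim_{s→0} G(s) = 6·11 / (1·12·13) = 11/26.

11/26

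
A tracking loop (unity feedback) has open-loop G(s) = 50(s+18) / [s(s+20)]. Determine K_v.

One free integrator in G(s): this is a type 1 system.
K_v = lim_{s→0} s·G(s) = 50·18 / (20) = 45.

45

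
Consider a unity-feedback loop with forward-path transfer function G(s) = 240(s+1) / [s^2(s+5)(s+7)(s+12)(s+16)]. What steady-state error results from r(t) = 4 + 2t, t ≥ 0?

0

Two free integrators in G(s): this is a type 2 system. Taking each input component in turn:
  • 4: tracked with zero error.
  • 2t: tracked with zero error.
Total e_ss = 0.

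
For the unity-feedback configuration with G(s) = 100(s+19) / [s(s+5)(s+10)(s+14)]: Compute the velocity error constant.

19/7

System type = 1 (one pole at s=0).
K_v = lim_{s→0} s·G(s) = 100·19 / (5·10·14) = 19/7.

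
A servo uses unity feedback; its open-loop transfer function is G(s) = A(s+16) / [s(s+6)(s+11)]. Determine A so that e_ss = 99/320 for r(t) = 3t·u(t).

One free integrator in G(s): this is a type 1 system.
K_v = lim_{s→0} s·G(s) = A·16 / (6·11) = (8/33)·A.
e_ss = 3/K_v = 99/320 ⇒ K_v = 320/33 ⇒ A = (320/33)/(8/33) = 40.

40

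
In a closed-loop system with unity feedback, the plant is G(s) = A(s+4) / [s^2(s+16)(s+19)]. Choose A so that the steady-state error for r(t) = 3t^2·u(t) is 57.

G(s) has two factors of s in the denominator, so the system is type 2.
K_a = lim_{s→0} s^2·G(s) = A·4 / (16·19) = (1/76)·A.
e_ss = 6/K_a = 57 ⇒ K_a = 2/19 ⇒ A = (2/19)/(1/76) = 8.

8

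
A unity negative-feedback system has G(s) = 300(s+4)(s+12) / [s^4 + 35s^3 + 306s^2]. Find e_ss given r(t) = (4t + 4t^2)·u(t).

0.17

The denominator has no term below 306s^2 — 2 poles at s=0, type 2. Taking each input component in turn:
  • 4t: tracked with zero error.
  • 4t^2: e_ss = 8/K_a with K_a=800/17 → 0.17.
Total e_ss = 0.17.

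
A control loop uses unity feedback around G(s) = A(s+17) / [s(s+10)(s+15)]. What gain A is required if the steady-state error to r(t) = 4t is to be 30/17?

20

G(s) has one factor of s in the denominator, so the system is type 1.
K_v = lim_{s→0} s·G(s) = A·17 / (10·15) = (17/150)·A.
e_ss = 4/K_v = 30/17 ⇒ K_v = 34/15 ⇒ A = (34/15)/(17/150) = 20.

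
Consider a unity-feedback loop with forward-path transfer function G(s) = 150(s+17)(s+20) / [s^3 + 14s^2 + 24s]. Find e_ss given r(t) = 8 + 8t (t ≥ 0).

The denominator has no term below 24s — 1 pole at s=0, type 1. Taking each input component in turn:
  • 8: tracked with zero error.
  • 8t: e_ss = 8/K_v with K_v=2125 → 8/2125.
Total e_ss = 8/2125.

8/2125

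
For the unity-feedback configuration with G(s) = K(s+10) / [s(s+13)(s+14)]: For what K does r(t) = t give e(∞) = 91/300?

60

G(s) has one factor of s in the denominator, so the system is type 1.
K_v = lim_{s→0} s·G(s) = K·10 / (13·14) = (5/91)·K.
e_ss = 1/K_v = 91/300 ⇒ K_v = 300/91 ⇒ K = (300/91)/(5/91) = 60.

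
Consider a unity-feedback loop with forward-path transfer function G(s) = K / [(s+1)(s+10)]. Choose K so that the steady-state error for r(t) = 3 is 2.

5

No free integrators in G(s): this is a type 0 system.
K_p = lim_{s→0} G(s) = K / (1·10) = 0.1·K.
e_ss = 3/(1 + K_p) = 2 ⇒ 1 + 0.1·K = 1.5 ⇒ K = 5.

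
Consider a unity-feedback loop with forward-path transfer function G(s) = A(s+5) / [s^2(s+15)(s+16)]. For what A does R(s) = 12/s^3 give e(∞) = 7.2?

The open loop has two poles at the origin → type 2 system.
K_a = lim_{s→0} s^2·G(s) = A·5 / (15·16) = (1/48)·A.
e_ss = 12/K_a = 7.2 ⇒ K_a = 5/3 ⇒ A = (5/3)/(1/48) = 80.

80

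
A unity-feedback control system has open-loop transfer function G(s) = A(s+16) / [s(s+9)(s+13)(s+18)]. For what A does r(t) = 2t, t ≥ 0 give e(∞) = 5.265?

G(s) has one factor of s in the denominator, so the system is type 1.
K_v = lim_{s→0} s·G(s) = A·16 / (9·13·18) = (8/1053)·A.
e_ss = 2/K_v = 5.265 ⇒ K_v = 400/1053 ⇒ A = (400/1053)/(8/1053) = 50.

50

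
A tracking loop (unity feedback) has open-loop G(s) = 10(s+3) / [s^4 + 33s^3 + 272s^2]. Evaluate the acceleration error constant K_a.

15/136

The denominator has no term below 272s^2 — 2 poles at s=0, type 2.
K_a = lim_{s→0} s^2·G(s) = 10·3 / 272 = 15/136.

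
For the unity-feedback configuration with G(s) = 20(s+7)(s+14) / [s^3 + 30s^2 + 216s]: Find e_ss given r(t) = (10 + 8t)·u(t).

216/245

Lowest-order denominator term is 216s, so the open loop has 1 pole at the origin → type 1 system. Treating each term separately:
  • 10: tracked with zero error.
  • 8t: e_ss = 8/K_v with K_v=245/27 → 216/245.
Total e_ss = 216/245.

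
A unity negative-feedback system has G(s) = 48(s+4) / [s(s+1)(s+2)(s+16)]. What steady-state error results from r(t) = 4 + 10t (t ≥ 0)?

G(s) has one factor of s in the denominator, so the system is type 1. Taking each input component in turn:
  • 4: tracked with zero error.
  • 10t: e_ss = 10/K_v with K_v=6 → 5/3.
Total e_ss = 5/3.

5/3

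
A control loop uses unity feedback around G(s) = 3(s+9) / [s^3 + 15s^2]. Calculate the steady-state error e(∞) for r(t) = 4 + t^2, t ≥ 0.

Lowest-order denominator term is 15s^2, so the open loop has 2 poles at the origin → type 2 system. By superposition:
  • 4: tracked with zero error.
  • t^2: e_ss = 2/K_a with K_a=1.8 → 10/9.
Total e_ss = 10/9.

10/9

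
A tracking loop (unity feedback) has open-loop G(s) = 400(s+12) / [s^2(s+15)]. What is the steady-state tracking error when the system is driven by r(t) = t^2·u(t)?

G(s) has two factors of s in the denominator, so the system is type 2.
K_a = lim_{s→0} s^2·G(s) = 400·12 / (15) = 320.
r(t) = t^2 gives R(s) = 2/s^3.
e_ss = 2/K_a = 2/320 = 1/160.

1/160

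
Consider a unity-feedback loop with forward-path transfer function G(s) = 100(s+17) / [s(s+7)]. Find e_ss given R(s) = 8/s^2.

14/425

G(s) has one factor of s in the denominator, so the system is type 1.
K_v = lim_{s→0} s·G(s) = 100·17 / (7) = 1700/7.
e_ss = 8/K_v = 8/(1700/7) = 14/425.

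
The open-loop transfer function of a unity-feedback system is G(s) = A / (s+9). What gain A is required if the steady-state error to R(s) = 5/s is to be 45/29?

No free integrators in G(s): this is a type 0 system.
K_p = lim_{s→0} G(s) = A / (9) = (1/9)·A.
e_ss = 5/(1 + K_p) = 45/29 ⇒ 1 + (1/9)·A = 29/9 ⇒ A = 20.

20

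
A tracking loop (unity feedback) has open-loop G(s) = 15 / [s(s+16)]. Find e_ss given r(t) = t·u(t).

16/15

One free integrator in G(s): this is a type 1 system.
K_v = lim_{s→0} s·G(s) = 15 / (16) = 0.9375.
e_ss = 1/K_v = 1/0.9375 = 16/15.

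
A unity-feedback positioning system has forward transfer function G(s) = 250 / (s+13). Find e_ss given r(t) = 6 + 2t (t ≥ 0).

System type = 0 (no poles at s=0). By superposition:
  • 6: e_ss = 6/(1+K_p) with K_p=250/13 → 78/263.
  • 2t: a type-0 system cannot track it, e_ss → ∞.
The unbounded component dominates.

infinity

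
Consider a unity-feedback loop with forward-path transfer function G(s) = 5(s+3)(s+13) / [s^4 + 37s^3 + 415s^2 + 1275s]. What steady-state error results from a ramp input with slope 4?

Factoring s from the denominator leaves a polynomial with constant term 1275, so the system is type 1.
K_v = lim_{s→0} s·G(s) = 5·3·13 / 1275 = 13/85.
e_ss = 4/K_v = 4/(13/85) = 340/13.

340/13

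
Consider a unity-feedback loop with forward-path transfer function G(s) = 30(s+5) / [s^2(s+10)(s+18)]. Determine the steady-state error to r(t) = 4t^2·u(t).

System type = 2 (two poles at s=0).
K_a = lim_{s→0} s^2·G(s) = 30·5 / (10·18) = 5/6.
r(t) = 4t^2 gives R(s) = 8/s^3.
e_ss = 8/K_a = 8/(5/6) = 9.6.

9.6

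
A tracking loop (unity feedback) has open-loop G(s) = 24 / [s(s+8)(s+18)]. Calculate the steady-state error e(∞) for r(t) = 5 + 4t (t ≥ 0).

G(s) has one factor of s in the denominator, so the system is type 1. Treating each term separately:
  • 5: tracked with zero error.
  • 4t: e_ss = 4/K_v with K_v=1/6 → 24.
Total e_ss = 24.

24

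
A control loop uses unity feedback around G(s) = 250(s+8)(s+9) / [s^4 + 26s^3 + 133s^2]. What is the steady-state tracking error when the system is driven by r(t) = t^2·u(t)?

The denominator has no term below 133s^2 — 2 poles at s=0, type 2.
K_a = lim_{s→0} s^2·G(s) = 250·8·9 / 133 = 18000/133.
r(t) = t^2 gives R(s) = 2/s^3.
e_ss = 2/K_a = 2/(18000/133) = 133/9000.

133/9000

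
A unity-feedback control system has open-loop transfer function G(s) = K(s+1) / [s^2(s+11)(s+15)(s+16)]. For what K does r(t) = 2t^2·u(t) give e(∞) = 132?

80

System type = 2 (two poles at s=0).
K_a = lim_{s→0} s^2·G(s) = K·1 / (11·15·16) = (1/2640)·K.
e_ss = 4/K_a = 132 ⇒ K_a = 1/33 ⇒ K = (1/33)/(1/2640) = 80.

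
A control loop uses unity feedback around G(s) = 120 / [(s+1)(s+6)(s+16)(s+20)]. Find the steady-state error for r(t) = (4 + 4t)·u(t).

infinity

The open loop has no poles at the origin → type 0 system. Treating each term separately:
  • 4: e_ss = 4/(1+K_p) with K_p=0.0625 → 64/17.
  • 4t: a type-0 system cannot track it, e_ss → ∞.
The unbounded component dominates.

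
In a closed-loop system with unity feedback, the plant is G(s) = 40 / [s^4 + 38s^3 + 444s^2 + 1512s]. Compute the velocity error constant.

Factoring s from the denominator leaves a polynomial with constant term 1512, so the system is type 1.
K_v = lim_{s→0} s·G(s) = 40 / 1512 = 5/189.

5/189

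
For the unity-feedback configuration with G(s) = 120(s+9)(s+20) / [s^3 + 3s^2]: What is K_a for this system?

Lowest-order denominator term is 3s^2, so the open loop has 2 poles at the origin → type 2 system.
K_a = lim_{s→0} s^2·G(s) = 120·9·20 / 3 = 7200.

7200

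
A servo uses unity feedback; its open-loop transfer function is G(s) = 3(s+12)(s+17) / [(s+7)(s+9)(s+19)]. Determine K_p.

No free integrators in G(s): this is a type 0 system.
K_p = lim_{s→0} G(s) = 3·12·17 / (7·9·19) = 68/133.

68/133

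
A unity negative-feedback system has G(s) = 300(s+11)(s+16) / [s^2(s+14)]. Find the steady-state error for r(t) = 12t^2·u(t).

7/1100

System type = 2 (two poles at s=0).
K_a = lim_{s→0} s^2·G(s) = 300·11·16 / (14) = 26400/7.
r(t) = 12t^2 gives R(s) = 24/s^3.
e_ss = 24/K_a = 24/(26400/7) = 7/1100.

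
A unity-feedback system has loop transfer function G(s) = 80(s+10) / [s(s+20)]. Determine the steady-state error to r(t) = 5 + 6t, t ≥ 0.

0.15

One free integrator in G(s): this is a type 1 system. Treating each term separately:
  • 5: tracked with zero error.
  • 6t: e_ss = 6/K_v with K_v=40 → 0.15.
Total e_ss = 0.15.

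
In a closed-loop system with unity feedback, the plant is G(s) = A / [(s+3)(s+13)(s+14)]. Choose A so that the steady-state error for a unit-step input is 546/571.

25

The open loop has no poles at the origin → type 0 system.
K_p = lim_{s→0} G(s) = A / (3·13·14) = (1/546)·A.
e_ss = 1/(1 + K_p) = 546/571 ⇒ 1 + (1/546)·A = 571/546 ⇒ A = 25.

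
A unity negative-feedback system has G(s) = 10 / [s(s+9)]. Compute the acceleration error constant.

0

G(s) has one factor of s in the denominator, so the system is type 1.
K_a = lim_{s→0} s^2·G(s) = 0 (the extra factor of s kills the finite limit).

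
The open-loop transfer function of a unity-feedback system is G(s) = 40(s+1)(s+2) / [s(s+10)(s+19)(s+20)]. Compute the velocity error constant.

2/95

G(s) has one factor of s in the denominator, so the system is type 1.
K_v = lim_{s→0} s·G(s) = 40·1·2 / (10·19·20) = 2/95.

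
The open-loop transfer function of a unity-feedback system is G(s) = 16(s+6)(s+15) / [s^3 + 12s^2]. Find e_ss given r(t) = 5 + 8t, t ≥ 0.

Factoring s^2 from the denominator leaves a polynomial with constant term 12, so the system is type 2. By superposition:
  • 5: tracked with zero error.
  • 8t: tracked with zero error.
Total e_ss = 0.

0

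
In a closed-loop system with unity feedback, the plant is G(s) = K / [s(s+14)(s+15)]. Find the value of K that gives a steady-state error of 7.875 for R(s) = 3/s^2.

One free integrator in G(s): this is a type 1 system.
K_v = lim_{s→0} s·G(s) = K / (14·15) = (1/210)·K.
e_ss = 3/K_v = 7.875 ⇒ K_v = 8/21 ⇒ K = (8/21)/(1/210) = 80.

80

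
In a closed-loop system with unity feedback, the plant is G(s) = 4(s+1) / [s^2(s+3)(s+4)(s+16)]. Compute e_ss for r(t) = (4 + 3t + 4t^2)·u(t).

G(s) has two factors of s in the denominator, so the system is type 2. By superposition:
  • 4: tracked with zero error.
  • 3t: tracked with zero error.
  • 4t^2: e_ss = 8/K_a with K_a=1/48 → 384.
Total e_ss = 384.

384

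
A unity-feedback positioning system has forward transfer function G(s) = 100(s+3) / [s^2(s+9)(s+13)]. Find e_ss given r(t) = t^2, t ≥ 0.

0.78

Two free integrators in G(s): this is a type 2 system.
K_a = lim_{s→0} s^2·G(s) = 100·3 / (9·13) = 100/39.
r(t) = t^2 gives R(s) = 2/s^3.
e_ss = 2/K_a = 2/(100/39) = 0.78.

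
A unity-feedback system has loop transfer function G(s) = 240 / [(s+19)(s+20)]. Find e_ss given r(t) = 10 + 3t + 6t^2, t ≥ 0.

infinity

The open loop has no poles at the origin → type 0 system. By superposition:
  • 10: e_ss = 10/(1+K_p) with K_p=12/19 → 190/31.
  • 3t: a type-0 system cannot track it, e_ss → ∞.
  • 6t^2: a type-0 system cannot track it, e_ss → ∞.
The unbounded component dominates.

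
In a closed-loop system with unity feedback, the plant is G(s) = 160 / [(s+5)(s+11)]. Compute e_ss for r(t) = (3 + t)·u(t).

infinity

No free integrators in G(s): this is a type 0 system. By superposition:
  • 3: e_ss = 3/(1+K_p) with K_p=32/11 → 33/43.
  • t: a type-0 system cannot track it, e_ss → ∞.
The unbounded component dominates.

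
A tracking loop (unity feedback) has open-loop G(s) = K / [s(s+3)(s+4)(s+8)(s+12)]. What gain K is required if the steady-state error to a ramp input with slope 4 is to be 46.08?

100

System type = 1 (one pole at s=0).
K_v = lim_{s→0} s·G(s) = K / (3·4·8·12) = (1/1152)·K.
e_ss = 4/K_v = 46.08 ⇒ K_v = 25/288 ⇒ K = (25/288)/(1/1152) = 100.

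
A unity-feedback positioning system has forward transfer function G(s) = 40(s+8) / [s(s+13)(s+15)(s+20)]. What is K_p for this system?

K_p = lim_{s→0} G(s); with 1 pole at the origin the limit diverges, so K_p = ∞.

infinity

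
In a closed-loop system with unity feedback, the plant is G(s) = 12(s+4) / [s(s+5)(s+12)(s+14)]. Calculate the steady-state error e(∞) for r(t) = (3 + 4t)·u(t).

70

G(s) has one factor of s in the denominator, so the system is type 1. Taking each input component in turn:
  • 3: tracked with zero error.
  • 4t: e_ss = 4/K_v with K_v=2/35 → 70.
Total e_ss = 70.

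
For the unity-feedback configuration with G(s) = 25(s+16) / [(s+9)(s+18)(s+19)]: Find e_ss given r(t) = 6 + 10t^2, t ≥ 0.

infinity

System type = 0 (no poles at s=0). By superposition:
  • 6: e_ss = 6/(1+K_p) with K_p=200/1539 → 9234/1739.
  • 10t^2: a type-0 system cannot track it, e_ss → ∞.
The unbounded component dominates.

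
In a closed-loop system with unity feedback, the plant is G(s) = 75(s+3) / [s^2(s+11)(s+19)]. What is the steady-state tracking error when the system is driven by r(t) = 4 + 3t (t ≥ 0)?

0

Two free integrators in G(s): this is a type 2 system. Treating each term separately:
  • 4: tracked with zero error.
  • 3t: tracked with zero error.
Total e_ss = 0.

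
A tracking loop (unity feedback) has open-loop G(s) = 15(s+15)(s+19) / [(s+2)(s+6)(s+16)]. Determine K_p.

1425/64

No free integrators in G(s): this is a type 0 system.
K_p = lim_{s→0} G(s) = 15·15·19 / (2·6·16) = 1425/64.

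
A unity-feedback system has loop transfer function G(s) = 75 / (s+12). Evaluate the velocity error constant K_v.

0

G(s) has no factors of s in the denominator, so the system is type 0.
K_v = lim_{s→0} s·G(s) = 0 (the extra factor of s kills the finite limit).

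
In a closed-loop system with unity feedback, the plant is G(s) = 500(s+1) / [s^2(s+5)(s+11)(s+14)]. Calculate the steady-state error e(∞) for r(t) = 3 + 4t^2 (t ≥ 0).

12.32

G(s) has two factors of s in the denominator, so the system is type 2. Treating each term separately:
  • 3: tracked with zero error.
  • 4t^2: e_ss = 8/K_a with K_a=50/77 → 12.32.
Total e_ss = 12.32.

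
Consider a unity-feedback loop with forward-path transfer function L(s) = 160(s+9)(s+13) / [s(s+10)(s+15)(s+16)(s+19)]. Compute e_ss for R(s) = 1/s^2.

L(s) has one factor of s in the denominator, so the system is type 1.
K_v = lim_{s→0} s·L(s) = 160·9·13 / (10·15·16·19) = 39/95.
e_ss = 1/K_v = 1/(39/95) = 95/39.

95/39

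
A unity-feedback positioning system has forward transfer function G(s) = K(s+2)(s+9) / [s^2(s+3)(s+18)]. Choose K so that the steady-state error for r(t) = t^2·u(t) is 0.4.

The open loop has two poles at the origin → type 2 system.
K_a = lim_{s→0} s^2·G(s) = K·2·9 / (3·18) = (1/3)·K.
e_ss = 2/K_a = 0.4 ⇒ K_a = 5 ⇒ K = 5/(1/3) = 15.

15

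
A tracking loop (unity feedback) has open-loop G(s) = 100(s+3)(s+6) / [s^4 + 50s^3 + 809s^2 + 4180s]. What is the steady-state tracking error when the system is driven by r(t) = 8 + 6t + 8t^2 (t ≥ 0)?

Lowest-order denominator term is 4180s, so the open loop has 1 pole at the origin → type 1 system. Treating each term separately:
  • 8: tracked with zero error.
  • 6t: e_ss = 6/K_v with K_v=90/209 → 209/15.
  • 8t^2: a type-1 system cannot track it, e_ss → ∞.
The unbounded component dominates.

infinity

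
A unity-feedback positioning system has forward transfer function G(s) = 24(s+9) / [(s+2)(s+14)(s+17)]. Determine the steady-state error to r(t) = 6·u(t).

The open loop has no poles at the origin → type 0 system.
K_p = lim_{s→0} G(s) = 24·9 / (2·14·17) = 54/119.
e_ss = 6/(1 + K_p) = 6/(173/119) = 714/173.

714/173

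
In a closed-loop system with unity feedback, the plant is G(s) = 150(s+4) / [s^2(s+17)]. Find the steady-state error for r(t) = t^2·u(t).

System type = 2 (two poles at s=0).
K_a = lim_{s→0} s^2·G(s) = 150·4 / (17) = 600/17.
r(t) = t^2 gives R(s) = 2/s^3.
e_ss = 2/K_a = 2/(600/17) = 17/300.

17/300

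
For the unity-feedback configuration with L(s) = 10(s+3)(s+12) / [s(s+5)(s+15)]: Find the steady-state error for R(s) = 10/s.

0

System type = 1 (one pole at s=0).
A type-1 system has K_p = ∞, so it tracks a step input with zero steady-state error.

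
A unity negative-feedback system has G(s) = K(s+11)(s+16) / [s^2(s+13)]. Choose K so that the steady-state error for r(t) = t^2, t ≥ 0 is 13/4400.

System type = 2 (two poles at s=0).
K_a = lim_{s→0} s^2·G(s) = K·11·16 / (13) = (176/13)·K.
e_ss = 2/K_a = 13/4400 ⇒ K_a = 8800/13 ⇒ K = (8800/13)/(176/13) = 50.

50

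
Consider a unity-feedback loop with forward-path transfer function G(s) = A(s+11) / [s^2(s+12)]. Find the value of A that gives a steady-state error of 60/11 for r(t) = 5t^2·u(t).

2

The open loop has two poles at the origin → type 2 system.
K_a = lim_{s→0} s^2·G(s) = A·11 / (12) = (11/12)·A.
e_ss = 10/K_a = 60/11 ⇒ K_a = 11/6 ⇒ A = (11/6)/(11/12) = 2.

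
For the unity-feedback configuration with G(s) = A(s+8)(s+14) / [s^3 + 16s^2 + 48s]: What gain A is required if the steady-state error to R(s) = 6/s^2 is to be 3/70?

Factoring s from the denominator leaves a polynomial with constant term 48, so the system is type 1.
K_v = lim_{s→0} s·G(s) = A·8·14 / 48 = (7/3)·A.
e_ss = 6/K_v = 3/70 ⇒ K_v = 140 ⇒ A = 140/(7/3) = 60.

60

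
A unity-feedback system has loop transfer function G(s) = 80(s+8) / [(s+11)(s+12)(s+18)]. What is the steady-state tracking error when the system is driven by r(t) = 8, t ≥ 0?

The open loop has no poles at the origin → type 0 system.
K_p = lim_{s→0} G(s) = 80·8 / (11·12·18) = 80/297.
e_ss = 8/(1 + K_p) = 8/(377/297) = 2376/377.

2376/377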